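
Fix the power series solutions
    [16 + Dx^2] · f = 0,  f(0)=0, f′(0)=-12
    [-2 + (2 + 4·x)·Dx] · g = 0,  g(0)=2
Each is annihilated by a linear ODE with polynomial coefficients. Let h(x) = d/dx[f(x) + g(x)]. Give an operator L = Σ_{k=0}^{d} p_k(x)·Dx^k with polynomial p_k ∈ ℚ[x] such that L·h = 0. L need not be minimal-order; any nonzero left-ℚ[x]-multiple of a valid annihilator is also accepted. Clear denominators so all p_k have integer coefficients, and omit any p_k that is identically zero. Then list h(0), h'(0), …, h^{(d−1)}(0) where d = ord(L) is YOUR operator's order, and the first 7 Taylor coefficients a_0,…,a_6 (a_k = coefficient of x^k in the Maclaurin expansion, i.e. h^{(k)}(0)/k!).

L = (-496 - 1024·x - 1024·x^2) + (-304 - 1632·x - 3072·x^2 - 2048·x^3)·Dx + (-31 - 64·x - 64·x^2)·Dx^2 + (-19 - 102·x - 192·x^2 - 128·x^3)·Dx^3  (order 3).
h: a_k = -10, -2, 99, -5, -477/4, -63/4, 11657/120, …
ICs: h(0) = -10, h′(0) = -2, h′′(0) = 198.

f: a_k = 0, -12, 0, 32, 0, -128/5, 0, …
g: a_k = 2, 2, -1, 1, -5/4, 7/4, -21/8, …
L₀ := lclm(L_f,L_g); ord L₀ ≤ 2+1.
Derive L from L₀ (diff closure).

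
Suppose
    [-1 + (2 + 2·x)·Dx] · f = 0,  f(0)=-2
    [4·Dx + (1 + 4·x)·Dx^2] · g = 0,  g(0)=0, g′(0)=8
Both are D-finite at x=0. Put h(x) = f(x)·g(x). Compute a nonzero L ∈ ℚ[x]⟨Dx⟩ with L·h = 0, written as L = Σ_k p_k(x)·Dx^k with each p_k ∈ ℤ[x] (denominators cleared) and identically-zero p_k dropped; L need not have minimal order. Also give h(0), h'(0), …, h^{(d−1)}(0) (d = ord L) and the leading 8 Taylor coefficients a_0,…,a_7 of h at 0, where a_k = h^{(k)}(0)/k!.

L = (-5 + 4·x) + (12 + 12·x)·Dx + (4 + 24·x + 36·x^2 + 16·x^3)·Dx^2  (order 2).
h: a_k = 0, -16, 24, -202/3, 625/3, -81349/120, 547691/240, -52913387/6720, …
ICs: h(0) = 0, h′(0) = -16.

f: a_k = -2, -1, 1/4, -1/8, 5/64, -7/128, 21/512, -33/1024, …
g: a_k = 0, 8, -16, 128/3, -128, 2048/5, -4096/3, 32768/7, …
Sym-product of L_f,L_g gives L₀ (≤ ord 2).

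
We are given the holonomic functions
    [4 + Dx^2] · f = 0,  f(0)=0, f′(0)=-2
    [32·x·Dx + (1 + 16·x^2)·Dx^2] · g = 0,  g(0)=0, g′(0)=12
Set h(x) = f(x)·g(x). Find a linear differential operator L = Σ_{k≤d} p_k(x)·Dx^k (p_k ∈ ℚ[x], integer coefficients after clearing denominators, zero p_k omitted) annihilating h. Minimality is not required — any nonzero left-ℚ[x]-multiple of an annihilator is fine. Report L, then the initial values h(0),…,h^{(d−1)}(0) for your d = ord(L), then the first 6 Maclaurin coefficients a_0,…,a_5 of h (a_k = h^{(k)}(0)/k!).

f: a_k = 0, -2, 0, 4/3, 0, -4/15, …
g: a_k = 0, 12, 0, -64, 0, 3072/5, …
Product ⇒ symmetric product L₀, ord ≤ 4.
L = (1360 + 60416·x^2 + 106496·x^4 + 262144·x^6 + 1048576·x^8) + (2304·x + 45056·x^3 + 196608·x^5 + 1048576·x^7)·Dx + (360 + 15872·x^2 + 36864·x^4 + 131072·x^6 + 524288·x^8)·Dx^2 + (576·x + 11264·x^3 + 49152·x^5 + 262144·x^7)·Dx^3 + (5 + 192·x^2 + 2560·x^4 + 16384·x^6 + 65536·x^8)·Dx^4  (order 4).
h: a_k = 0, 0, -24, 0, 144, 0, …
ICs: h(0) = 0, h′(0) = 0, h′′(0) = -48, h′′′(0) = 0.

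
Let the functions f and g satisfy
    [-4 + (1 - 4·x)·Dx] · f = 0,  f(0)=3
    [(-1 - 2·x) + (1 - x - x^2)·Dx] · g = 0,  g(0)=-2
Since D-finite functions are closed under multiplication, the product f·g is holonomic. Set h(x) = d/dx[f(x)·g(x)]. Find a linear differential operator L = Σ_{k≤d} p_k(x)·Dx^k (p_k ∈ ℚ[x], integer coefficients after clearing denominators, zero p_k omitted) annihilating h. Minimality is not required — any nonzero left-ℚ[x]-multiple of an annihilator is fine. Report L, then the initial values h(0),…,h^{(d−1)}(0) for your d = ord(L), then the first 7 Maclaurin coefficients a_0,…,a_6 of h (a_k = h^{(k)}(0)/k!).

f: a_k = 3, 12, 48, 192, 768, 3072, 12288, …
g: a_k = -2, -2, -4, -6, -10, -16, -26, …
L₀ := L_f ⊗_s L_g (sym. prod.), ord ≤ 1.
h₀' ⇒ L via d/dx closure of L₀.
L = (44 - 114·x - 66·x^2 + 192·x^3 + 192·x^4) + (-5 + 31·x - 33·x^2 - 62·x^3 + 60·x^4 + 48·x^5)·Dx  (order 1).
h: a_k = -30, -264, -1638, -8856, -44520, -214164, -1000314, …
ICs: h(0) = -30.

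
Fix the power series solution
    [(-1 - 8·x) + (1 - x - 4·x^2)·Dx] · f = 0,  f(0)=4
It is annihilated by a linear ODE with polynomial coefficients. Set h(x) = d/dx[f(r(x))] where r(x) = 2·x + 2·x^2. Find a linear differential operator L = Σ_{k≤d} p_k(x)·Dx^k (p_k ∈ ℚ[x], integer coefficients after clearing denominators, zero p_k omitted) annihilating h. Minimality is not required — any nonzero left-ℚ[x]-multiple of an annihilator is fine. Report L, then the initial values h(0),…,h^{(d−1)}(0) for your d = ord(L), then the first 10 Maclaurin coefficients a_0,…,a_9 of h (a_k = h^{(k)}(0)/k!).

L = (22 + 204·x + 1260·x^2 + 4672·x^3 + 8736·x^4 + 7680·x^5 + 2560·x^6) + (-1 - 16·x + 6·x^2 + 420·x^3 + 1520·x^4 + 2400·x^5 + 1792·x^6 + 512·x^7)·Dx  (order 1).
h: a_k = 8, 176, 1344, 11200, 83040, 596160, 4161024, 28428800, 191270016, 1270808320, …
ICs: h(0) = 8.

f: a_k = 4, 4, 20, 36, 116, 260, 724, 1764, 4660, 11716, …
Change of var in L_f (x↦r) gives L₀.
h=h₀': d/dx-closure on L₀ ⇒ L.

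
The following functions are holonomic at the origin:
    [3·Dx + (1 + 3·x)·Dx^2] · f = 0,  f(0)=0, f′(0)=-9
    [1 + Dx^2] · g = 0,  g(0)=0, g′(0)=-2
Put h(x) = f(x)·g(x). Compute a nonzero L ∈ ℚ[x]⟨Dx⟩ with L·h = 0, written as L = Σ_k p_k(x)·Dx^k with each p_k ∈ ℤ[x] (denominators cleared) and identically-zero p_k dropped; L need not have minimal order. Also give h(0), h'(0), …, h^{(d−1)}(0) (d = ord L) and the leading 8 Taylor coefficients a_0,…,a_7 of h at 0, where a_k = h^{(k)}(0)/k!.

L = (-203 - 222·x - 189·x^2 + 432·x^3 + 324·x^4) + (-84 - 108·x + 648·x^2 + 648·x^3)·Dx + (-208 - 228·x - 54·x^2 + 864·x^3 + 648·x^4)·Dx^2 + (-84 - 108·x + 648·x^2 + 648·x^3)·Dx^3 + (-5 - 6·x + 135·x^2 + 432·x^3 + 324·x^4)·Dx^4  (order 4).
h: a_k = 0, 0, 18, -27, 51, -117, 1131/4, -28359/40, …
ICs: h(0) = 0, h′(0) = 0, h′′(0) = 36, h′′′(0) = -162.

f: a_k = 0, -9, 27/2, -27, 243/4, -729/5, 729/2, -6561/7, …
g: a_k = 0, -2, 0, 1/3, 0, -1/60, 0, 1/2520, …
f·g: L₀ = L_f ⊗_s L_g, ord ≤ 2·2.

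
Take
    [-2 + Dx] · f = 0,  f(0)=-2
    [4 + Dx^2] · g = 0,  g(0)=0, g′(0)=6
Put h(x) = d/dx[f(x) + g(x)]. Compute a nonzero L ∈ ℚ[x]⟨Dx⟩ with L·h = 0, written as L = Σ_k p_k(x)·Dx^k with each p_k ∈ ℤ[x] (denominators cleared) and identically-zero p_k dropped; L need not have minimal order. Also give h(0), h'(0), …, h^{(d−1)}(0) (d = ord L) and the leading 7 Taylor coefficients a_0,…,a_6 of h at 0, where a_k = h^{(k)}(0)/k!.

L = 8 - 4·Dx + 2·Dx^2 - Dx^3  (order 3).
h: a_k = 2, -8, -20, -16/3, 4/3, -16/15, -8/9, …
ICs: h(0) = 2, h′(0) = -8, h′′(0) = -40.

f: a_k = -2, -4, -4, -8/3, -4/3, -8/15, -8/45, …
g: a_k = 0, 6, 0, -4, 0, 4/5, 0, …
Weyl lclm of L_f,L_g ⇒ L₀ (ord ≤ 3).
h=h₀': d/dx-closure on L₀ ⇒ L.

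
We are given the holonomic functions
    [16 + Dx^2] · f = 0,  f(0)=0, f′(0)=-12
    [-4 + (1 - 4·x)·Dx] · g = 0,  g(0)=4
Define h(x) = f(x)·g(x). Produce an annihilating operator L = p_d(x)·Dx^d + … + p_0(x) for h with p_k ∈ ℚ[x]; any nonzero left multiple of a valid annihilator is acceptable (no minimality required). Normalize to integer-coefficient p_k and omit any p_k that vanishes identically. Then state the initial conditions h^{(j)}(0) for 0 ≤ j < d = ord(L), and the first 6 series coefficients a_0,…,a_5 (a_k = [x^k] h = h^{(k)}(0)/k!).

L = (-16 + 64·x) + 8·Dx + (-1 + 4·x)·Dx^2  (order 2).
h: a_k = 0, -48, -192, -640, -2560, -51712/5, …
ICs: h(0) = 0, h′(0) = -48.

f: a_k = 0, -12, 0, 32, 0, -128/5, …
g: a_k = 4, 16, 64, 256, 1024, 4096, …
f·g: L₀ = L_f ⊗_s L_g, ord ≤ 2·1.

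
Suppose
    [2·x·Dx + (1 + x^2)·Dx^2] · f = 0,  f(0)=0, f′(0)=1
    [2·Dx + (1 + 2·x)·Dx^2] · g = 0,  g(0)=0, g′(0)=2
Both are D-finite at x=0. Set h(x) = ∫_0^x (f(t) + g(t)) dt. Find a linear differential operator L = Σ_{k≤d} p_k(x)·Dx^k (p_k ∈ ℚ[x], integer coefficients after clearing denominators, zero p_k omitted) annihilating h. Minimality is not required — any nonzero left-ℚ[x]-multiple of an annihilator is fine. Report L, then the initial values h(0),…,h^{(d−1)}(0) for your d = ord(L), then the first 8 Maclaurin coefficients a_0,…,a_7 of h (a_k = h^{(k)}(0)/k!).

L = (-2 - 12·x + 6·x^2 + 4·x^3)·Dx^2 + (-5 - 4·x - 9·x^2 + 12·x^3 + 8·x^4)·Dx^3 + (-1 - x + 2·x^2 + x^3 + 3·x^4 + 2·x^5)·Dx^4  (order 4).
h: a_k = 0, 0, 3/2, -2/3, 7/12, -4/5, 11/10, -32/21, …
ICs: h(0) = 0, h′(0) = 0, h′′(0) = 3, h′′′(0) = -4.

f: a_k = 0, 1, 0, -1/3, 0, 1/5, 0, -1/7, …
g: a_k = 0, 2, -2, 8/3, -4, 32/5, -32/3, 128/7, …
Sum ⇒ L₀ = lclm(L_f,L_g) in ℚ(x)⟨Dx⟩.
h=∫h₀ ⇒ L = L₀·Dx.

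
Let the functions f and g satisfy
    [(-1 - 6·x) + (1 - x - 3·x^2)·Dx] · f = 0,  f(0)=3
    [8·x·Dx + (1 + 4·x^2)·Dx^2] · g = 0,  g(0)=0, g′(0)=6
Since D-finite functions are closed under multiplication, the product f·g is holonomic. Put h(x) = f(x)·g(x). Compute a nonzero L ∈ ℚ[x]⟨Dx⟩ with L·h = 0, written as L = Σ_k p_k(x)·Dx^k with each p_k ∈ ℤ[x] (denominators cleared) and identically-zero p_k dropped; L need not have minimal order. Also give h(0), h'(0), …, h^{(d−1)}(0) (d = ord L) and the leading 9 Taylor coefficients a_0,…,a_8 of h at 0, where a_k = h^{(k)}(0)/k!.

L = (6 + 8·x + 72·x^2) + (2 + 4·x + 16·x^2 + 72·x^3)·Dx + (-1 + x - x^2 + 4·x^3 + 12·x^4)·Dx^2  (order 2).
h: a_k = 0, 18, 18, 48, 102, 1518/5, 3048/5, 47454/35, 111462/35, …
ICs: h(0) = 0, h′(0) = 18.

f: a_k = 3, 3, 12, 21, 57, 120, 291, 651, 1524, …
g: a_k = 0, 6, 0, -8, 0, 96/5, 0, -384/7, 0, …
h₀=f·g: eliminate ⇒ L₀, order ≤ 1·2.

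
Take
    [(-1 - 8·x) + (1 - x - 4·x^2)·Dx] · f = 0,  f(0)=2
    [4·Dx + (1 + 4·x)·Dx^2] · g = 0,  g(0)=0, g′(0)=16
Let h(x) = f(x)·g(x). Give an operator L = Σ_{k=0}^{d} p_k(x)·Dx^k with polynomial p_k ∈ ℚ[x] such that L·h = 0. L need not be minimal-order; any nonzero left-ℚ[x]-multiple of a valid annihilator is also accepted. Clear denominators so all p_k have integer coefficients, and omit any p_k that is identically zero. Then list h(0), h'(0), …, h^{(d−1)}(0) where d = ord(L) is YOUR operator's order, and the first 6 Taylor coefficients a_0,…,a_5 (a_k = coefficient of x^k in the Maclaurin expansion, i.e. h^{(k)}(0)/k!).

f: a_k = 2, 2, 10, 18, 58, 130, …
g: a_k = 0, 16, -32, 256/3, -256, 4096/5, …
h₀=f·g: eliminate ⇒ L₀, order ≤ 1·2.
L = (12 + 64·x) + (-2 + 28·x + 80·x^2)·Dx + (-1 - 3·x + 8·x^2 + 16·x^3)·Dx^2  (order 2).
h: a_k = 0, 32, -32, 800/3, -1120/3, 34976/15, …
ICs: h(0) = 0, h′(0) = 32.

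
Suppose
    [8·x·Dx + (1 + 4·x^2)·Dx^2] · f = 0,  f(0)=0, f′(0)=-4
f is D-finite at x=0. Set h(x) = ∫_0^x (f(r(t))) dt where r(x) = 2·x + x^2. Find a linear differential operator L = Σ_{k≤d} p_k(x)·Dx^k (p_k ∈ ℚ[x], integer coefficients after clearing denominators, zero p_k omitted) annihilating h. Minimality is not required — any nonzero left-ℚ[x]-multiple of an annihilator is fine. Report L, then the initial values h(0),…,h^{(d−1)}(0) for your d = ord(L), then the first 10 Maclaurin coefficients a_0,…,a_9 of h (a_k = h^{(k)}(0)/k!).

f: a_k = 0, -4, 0, 16/3, 0, -64/5, 0, 256/7, 0, -1024/9, …
L₀ from L_f via x↦r, Dx↦r'^{-1}Dx.
h=∫h₀ ⇒ L = L₀·Dx.
L = (-1 + 32·x + 64·x^2 + 48·x^3 + 12·x^4)·Dx^2 + (1 + x + 16·x^2 + 32·x^3 + 20·x^4 + 4·x^5)·Dx^3  (order 3).
h: a_k = 0, 0, -4, -4/3, 32/3, 64/5, -944/15, -3056/21, 3200/7, 15872/9, …
ICs: h(0) = 0, h′(0) = 0, h′′(0) = -8.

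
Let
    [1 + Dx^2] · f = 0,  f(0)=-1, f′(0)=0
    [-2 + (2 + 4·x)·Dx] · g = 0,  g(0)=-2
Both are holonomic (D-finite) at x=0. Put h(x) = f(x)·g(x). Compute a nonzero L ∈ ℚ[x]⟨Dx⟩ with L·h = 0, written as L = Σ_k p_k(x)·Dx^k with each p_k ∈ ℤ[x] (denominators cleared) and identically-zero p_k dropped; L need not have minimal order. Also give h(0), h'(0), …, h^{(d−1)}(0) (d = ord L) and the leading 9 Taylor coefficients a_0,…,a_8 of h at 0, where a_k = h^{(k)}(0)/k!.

f: a_k = -1, 0, 1/2, 0, -1/24, 0, 1/720, 0, -1/40320, …
g: a_k = -2, -2, 1, -1, 5/4, -7/4, 21/8, -33/8, 429/64, …
f·g: L₀ = L_f ⊗_s L_g, ord ≤ 2·1.
L = (4 + 4·x + 4·x^2) + (-2 - 4·x)·Dx + (1 + 4·x + 4·x^2)·Dx^2  (order 2).
h: a_k = 2, 2, -2, 0, -2/3, 4/3, -92/45, 148/45, -1714/315, …
ICs: h(0) = 2, h′(0) = 2.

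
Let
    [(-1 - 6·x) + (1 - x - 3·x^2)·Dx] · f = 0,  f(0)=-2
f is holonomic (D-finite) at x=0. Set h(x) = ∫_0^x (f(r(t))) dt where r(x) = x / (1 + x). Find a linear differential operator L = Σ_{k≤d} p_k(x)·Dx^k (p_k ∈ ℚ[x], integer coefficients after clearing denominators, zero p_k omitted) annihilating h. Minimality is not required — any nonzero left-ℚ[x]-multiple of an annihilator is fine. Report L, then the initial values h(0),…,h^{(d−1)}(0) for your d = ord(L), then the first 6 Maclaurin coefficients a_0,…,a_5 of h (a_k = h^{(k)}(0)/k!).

L = (1 + 7·x)·Dx + (-1 - 2·x + 2·x^2 + 3·x^3)·Dx^2  (order 2).
h: a_k = 0, -2, -1, -2, 0, -18/5, …
ICs: h(0) = 0, h′(0) = -2.

f: a_k = -2, -2, -8, -14, -38, -80, …
h₀=f(r): pull back L_f along r ⇒ L₀.
h=∫₀ˣh₀: take L = L₀·Dx.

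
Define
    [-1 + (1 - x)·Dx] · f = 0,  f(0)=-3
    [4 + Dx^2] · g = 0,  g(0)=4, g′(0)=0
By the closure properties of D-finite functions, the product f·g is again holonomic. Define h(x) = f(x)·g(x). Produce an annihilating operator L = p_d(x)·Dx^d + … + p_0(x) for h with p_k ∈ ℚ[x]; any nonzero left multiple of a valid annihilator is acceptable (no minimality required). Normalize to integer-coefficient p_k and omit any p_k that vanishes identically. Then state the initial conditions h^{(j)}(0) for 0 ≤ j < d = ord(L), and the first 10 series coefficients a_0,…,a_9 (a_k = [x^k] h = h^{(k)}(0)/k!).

L = (-4 + 4·x) + 2·Dx + (-1 + x)·Dx^2  (order 2).
h: a_k = -12, -12, 12, 12, 4, 4, 76/15, 76/15, 524/105, 524/105, …
ICs: h(0) = -12, h′(0) = -12.

f: a_k = -3, -3, -3, -3, -3, -3, -3, -3, -3, -3, …
g: a_k = 4, 0, -8, 0, 8/3, 0, -16/45, 0, 8/315, 0, …
L₀ := L_f ⊗_s L_g (sym. prod.), ord ≤ 2.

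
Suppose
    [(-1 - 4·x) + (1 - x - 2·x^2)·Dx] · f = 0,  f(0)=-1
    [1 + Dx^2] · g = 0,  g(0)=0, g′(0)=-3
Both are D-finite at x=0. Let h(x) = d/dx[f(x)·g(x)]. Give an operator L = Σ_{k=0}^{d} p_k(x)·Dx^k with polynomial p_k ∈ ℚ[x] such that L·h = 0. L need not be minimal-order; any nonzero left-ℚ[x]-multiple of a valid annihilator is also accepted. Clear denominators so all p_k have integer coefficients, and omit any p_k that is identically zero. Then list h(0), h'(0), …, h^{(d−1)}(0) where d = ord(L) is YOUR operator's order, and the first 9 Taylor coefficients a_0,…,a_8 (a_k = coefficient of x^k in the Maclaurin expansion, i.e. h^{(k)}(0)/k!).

L = (31 - 2·x - 3·x^2 + 4·x^3 + 4·x^4) + (10 + 42·x + 12·x^2 + 16·x^3)·Dx + (-3 + 2·x + 5·x^2 + 4·x^3 + 4·x^4)·Dx^2  (order 2).
h: a_k = 3, 6, 51/2, 58, 1261/8, 7263/20, 41521/48, 410969/210, 59484889/13440, …
ICs: h(0) = 3, h′(0) = 6.

f: a_k = -1, -1, -3, -5, -11, -21, -43, -85, -171, …
g: a_k = 0, -3, 0, 1/2, 0, -1/40, 0, 1/1680, 0, …
L₀ := L_f ⊗_s L_g (sym. prod.), ord ≤ 2.
Derive L from L₀ (diff closure).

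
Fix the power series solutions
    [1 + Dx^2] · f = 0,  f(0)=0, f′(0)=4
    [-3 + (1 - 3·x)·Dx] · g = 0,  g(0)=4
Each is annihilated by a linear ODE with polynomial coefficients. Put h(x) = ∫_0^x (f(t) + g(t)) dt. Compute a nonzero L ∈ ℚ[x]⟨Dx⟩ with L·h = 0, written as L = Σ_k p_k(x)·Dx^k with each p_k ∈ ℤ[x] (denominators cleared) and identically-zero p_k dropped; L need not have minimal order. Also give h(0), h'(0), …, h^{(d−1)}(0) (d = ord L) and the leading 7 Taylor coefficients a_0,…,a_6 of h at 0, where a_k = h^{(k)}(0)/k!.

L = (-165 + 18·x - 27·x^2)·Dx + (19 - 63·x + 27·x^2 - 27·x^3)·Dx^2 + (-165 + 18·x - 27·x^2)·Dx^3 + (19 - 63·x + 27·x^2 - 27·x^3)·Dx^4  (order 4).
h: a_k = 0, 4, 8, 12, 161/6, 324/5, 29161/180, …
ICs: h(0) = 0, h′(0) = 4, h′′(0) = 16, h′′′(0) = 72.

f: a_k = 0, 4, 0, -2/3, 0, 1/30, 0, …
g: a_k = 4, 12, 36, 108, 324, 972, 2916, …
L₀ := lclm(L_f,L_g); ord L₀ ≤ 2+1.
h=∫₀ˣh₀: take L = L₀·Dx.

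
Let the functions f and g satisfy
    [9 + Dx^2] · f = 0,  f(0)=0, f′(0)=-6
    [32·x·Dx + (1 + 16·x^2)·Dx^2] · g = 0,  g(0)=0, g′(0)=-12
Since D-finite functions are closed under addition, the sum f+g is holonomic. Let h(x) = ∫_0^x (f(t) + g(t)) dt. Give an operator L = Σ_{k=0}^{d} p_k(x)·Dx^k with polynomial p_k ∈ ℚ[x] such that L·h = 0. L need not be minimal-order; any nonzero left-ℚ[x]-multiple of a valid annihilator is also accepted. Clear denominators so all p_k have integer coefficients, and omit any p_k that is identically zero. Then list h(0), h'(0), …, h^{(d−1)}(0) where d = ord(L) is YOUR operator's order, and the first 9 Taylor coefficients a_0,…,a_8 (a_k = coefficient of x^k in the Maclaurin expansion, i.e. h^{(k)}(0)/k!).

L = (-52704·x + 967680·x^3 + 663552·x^5)·Dx^2 + (-207 + 13104·x^2 + 283392·x^4 + 331776·x^6)·Dx^3 + (-5856·x + 107520·x^3 + 73728·x^5)·Dx^4 + (-23 + 1456·x^2 + 31488·x^4 + 36864·x^6)·Dx^5  (order 5).
h: a_k = 0, 0, -9, 0, 73/4, 0, -4123/40, 0, 1966323/2240, …
ICs: h(0) = 0, h′(0) = 0, h′′(0) = -18, h′′′(0) = 0, h′′′′(0) = 438.

f: a_k = 0, -6, 0, 9, 0, -81/20, 0, 243/280, 0, …
g: a_k = 0, -12, 0, 64, 0, -3072/5, 0, 49152/7, 0, …
h₀=f+g: left-lcm gives L₀, ord ≤ 4.
∫: right-multiply L₀ by Dx.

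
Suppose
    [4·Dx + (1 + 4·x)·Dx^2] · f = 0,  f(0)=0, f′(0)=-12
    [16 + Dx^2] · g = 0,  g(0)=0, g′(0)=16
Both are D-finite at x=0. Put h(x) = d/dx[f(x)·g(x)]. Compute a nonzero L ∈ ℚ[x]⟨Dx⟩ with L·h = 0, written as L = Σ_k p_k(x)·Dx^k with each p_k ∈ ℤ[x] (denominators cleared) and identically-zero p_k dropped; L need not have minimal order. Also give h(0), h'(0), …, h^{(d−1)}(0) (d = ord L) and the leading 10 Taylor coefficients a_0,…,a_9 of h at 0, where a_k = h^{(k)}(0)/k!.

L = (-6400 - 45056·x - 172032·x^2 + 196608·x^3 + 2818048·x^4 + 6291456·x^5 + 4194304·x^6) + (-1536 - 8192·x + 20480·x^2 + 245760·x^3 + 655360·x^4 + 524288·x^5)·Dx + (-448 - 2816·x - 3584·x^2 + 73728·x^3 + 401408·x^4 + 786432·x^5 + 524288·x^6)·Dx^2 + (-96 - 512·x + 1280·x^2 + 15360·x^3 + 40960·x^4 + 32768·x^5)·Dx^3 + (-3 + 448·x^2 + 3840·x^3 + 14080·x^4 + 24576·x^5 + 16384·x^6)·Dx^4  (order 4).
h: a_k = 0, -384, 1152, -2048, 10240, -45056, 888832/5, -14811136/21, 19660800/7, -10571546624/945, …
ICs: h(0) = 0, h′(0) = -384, h′′(0) = 2304, h′′′(0) = -12288.

f: a_k = 0, -12, 24, -64, 192, -3072/5, 2048, -49152/7, 24576, -262144/3, …
g: a_k = 0, 16, 0, -128/3, 0, 512/15, 0, -4096/315, 0, 8192/2835, …
f·g: L₀ = L_f ⊗_s L_g, ord ≤ 2·2.
Differentiate: ansatz ord ≤ ord L₀ ⇒ L.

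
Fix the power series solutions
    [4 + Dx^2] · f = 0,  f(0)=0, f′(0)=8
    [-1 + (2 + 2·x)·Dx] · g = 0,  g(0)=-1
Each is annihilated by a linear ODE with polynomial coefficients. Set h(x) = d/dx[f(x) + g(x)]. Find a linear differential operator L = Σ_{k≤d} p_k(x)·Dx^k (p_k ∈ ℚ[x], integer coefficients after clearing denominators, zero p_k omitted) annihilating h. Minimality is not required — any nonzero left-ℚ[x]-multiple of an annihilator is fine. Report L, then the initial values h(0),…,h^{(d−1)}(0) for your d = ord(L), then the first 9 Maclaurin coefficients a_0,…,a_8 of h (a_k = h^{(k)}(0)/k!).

f: a_k = 0, 8, 0, -16/3, 0, 16/15, 0, -32/315, 0, …
g: a_k = -1, -1/2, 1/8, -1/16, 5/128, -7/256, 21/1024, -33/2048, 429/32768, …
Weyl lclm of L_f,L_g ⇒ L₀ (ord ≤ 3).
h=h₀': d/dx-closure on L₀ ⇒ L.
L = (-124 - 128·x - 64·x^2) + (-152 - 408·x - 384·x^2 - 128·x^3)·Dx + (-31 - 32·x - 16·x^2)·Dx^2 + (-38 - 102·x - 96·x^2 - 32·x^3)·Dx^3  (order 3).
h: a_k = 15/2, 1/4, -259/16, 5/32, 3991/768, 63/512, -75931/92160, 429/4096, -978449/20643840, …
ICs: h(0) = 15/2, h′(0) = 1/4, h′′(0) = -259/8.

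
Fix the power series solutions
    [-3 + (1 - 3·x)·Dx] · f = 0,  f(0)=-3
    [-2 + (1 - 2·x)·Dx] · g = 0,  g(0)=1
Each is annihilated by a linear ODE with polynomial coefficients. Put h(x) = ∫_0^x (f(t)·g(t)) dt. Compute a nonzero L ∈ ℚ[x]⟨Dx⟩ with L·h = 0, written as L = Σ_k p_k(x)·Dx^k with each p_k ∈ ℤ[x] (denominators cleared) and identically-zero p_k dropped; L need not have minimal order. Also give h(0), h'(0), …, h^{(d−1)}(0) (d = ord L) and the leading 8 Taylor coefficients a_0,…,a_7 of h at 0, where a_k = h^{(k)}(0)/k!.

L = (-5 + 12·x)·Dx + (1 - 5·x + 6·x^2)·Dx^2  (order 2).
h: a_k = 0, -3, -15/2, -19, -195/4, -633/5, -665/2, -6177/7, …
ICs: h(0) = 0, h′(0) = -3.

f: a_k = -3, -9, -27, -81, -243, -729, -2187, -6561, …
g: a_k = 1, 2, 4, 8, 16, 32, 64, 128, …
Product ⇒ symmetric product L₀, ord ≤ 1.
h=∫h₀ ⇒ L = L₀·Dx.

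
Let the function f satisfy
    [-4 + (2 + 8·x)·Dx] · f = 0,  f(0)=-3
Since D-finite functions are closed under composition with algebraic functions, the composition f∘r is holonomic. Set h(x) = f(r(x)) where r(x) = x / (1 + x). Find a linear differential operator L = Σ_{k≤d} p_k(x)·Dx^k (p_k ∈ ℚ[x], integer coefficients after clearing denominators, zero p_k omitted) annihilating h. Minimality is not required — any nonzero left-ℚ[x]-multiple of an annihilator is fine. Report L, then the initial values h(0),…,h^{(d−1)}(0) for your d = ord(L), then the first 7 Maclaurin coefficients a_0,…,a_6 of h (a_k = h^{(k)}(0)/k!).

L = -2 + (1 + 6·x + 5·x^2)·Dx  (order 1).
h: a_k = -3, -6, 12, -30, 90, -306, 1128, …
ICs: h(0) = -3.

f: a_k = -3, -6, 6, -12, 30, -84, 252, …
f∘r: x↦r, Dx↦Dx/r' in L_f ⇒ L₀.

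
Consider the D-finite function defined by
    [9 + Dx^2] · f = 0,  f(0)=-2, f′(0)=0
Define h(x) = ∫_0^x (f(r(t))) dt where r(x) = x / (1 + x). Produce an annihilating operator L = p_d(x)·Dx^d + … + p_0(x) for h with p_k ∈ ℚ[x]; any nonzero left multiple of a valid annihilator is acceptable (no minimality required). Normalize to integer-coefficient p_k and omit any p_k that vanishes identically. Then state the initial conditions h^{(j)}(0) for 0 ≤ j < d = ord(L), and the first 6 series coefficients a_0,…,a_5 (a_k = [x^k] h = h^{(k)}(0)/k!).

L = 9·Dx + (2 + 6·x + 6·x^2 + 2·x^3)·Dx^2 + (1 + 4·x + 6·x^2 + 4·x^3 + x^4)·Dx^3  (order 3).
h: a_k = 0, -2, 0, 3, -9/2, 81/20, …
ICs: h(0) = 0, h′(0) = -2, h′′(0) = 0.

f: a_k = -2, 0, 9, 0, -27/4, 0, …
Substitute x→r, Dx→(1/r')Dx; clear ⇒ L₀.
h=∫₀ˣh₀: take L = L₀·Dx.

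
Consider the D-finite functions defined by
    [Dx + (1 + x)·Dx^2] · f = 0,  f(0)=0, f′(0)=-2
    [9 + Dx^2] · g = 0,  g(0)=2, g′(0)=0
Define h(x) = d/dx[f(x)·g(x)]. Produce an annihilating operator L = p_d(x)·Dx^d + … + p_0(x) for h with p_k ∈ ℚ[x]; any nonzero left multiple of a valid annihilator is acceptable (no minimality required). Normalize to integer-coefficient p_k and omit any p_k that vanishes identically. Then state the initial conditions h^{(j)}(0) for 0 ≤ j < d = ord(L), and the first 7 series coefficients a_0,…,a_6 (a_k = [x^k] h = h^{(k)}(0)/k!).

L = (13743 + 107892·x + 319302·x^2 + 475308·x^3 + 381267·x^4 + 157464·x^5 + 26244·x^6) + (4104 + 24192·x + 53460·x^2 + 56700·x^3 + 29160·x^4 + 5832·x^5)·Dx + (4020 + 27828·x + 76770·x^2 + 109512·x^3 + 85698·x^4 + 34992·x^5 + 5832·x^6)·Dx^2 + (456 + 2688·x + 5940·x^2 + 6300·x^3 + 3240·x^4 + 648·x^5)·Dx^3 + (277 + 1760·x + 4588·x^2 + 6300·x^3 + 4815·x^4 + 1944·x^5 + 324·x^6)·Dx^4  (order 4).
h: a_k = -4, 4, 50, -32, -83/2, 35/2, 361/20, …
ICs: h(0) = -4, h′(0) = 4, h′′(0) = 100, h′′′(0) = -192.

f: a_k = 0, -2, 1, -2/3, 1/2, -2/5, 1/3, …
g: a_k = 2, 0, -9, 0, 27/4, 0, -81/40, …
Product ⇒ symmetric product L₀, ord ≤ 4.
Differentiate: ansatz ord ≤ ord L₀ ⇒ L.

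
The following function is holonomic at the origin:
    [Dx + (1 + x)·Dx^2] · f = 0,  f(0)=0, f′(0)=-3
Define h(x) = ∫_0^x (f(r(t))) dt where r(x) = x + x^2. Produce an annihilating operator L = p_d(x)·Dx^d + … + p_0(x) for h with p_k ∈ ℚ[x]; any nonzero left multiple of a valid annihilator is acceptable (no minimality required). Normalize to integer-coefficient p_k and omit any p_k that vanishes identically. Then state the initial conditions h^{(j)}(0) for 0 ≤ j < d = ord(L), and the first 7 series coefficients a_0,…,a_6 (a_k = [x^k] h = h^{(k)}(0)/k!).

L = (-1 + 2·x + 2·x^2)·Dx^2 + (1 + 3·x + 3·x^2 + 2·x^3)·Dx^3  (order 3).
h: a_k = 0, 0, -3/2, -1/2, 1/2, -3/20, -1/10, …
ICs: h(0) = 0, h′(0) = 0, h′′(0) = -3.

f: a_k = 0, -3, 3/2, -1, 3/4, -3/5, 1/2, …
Change of var in L_f (x↦r) gives L₀.
h=∫₀ˣh₀: take L = L₀·Dx.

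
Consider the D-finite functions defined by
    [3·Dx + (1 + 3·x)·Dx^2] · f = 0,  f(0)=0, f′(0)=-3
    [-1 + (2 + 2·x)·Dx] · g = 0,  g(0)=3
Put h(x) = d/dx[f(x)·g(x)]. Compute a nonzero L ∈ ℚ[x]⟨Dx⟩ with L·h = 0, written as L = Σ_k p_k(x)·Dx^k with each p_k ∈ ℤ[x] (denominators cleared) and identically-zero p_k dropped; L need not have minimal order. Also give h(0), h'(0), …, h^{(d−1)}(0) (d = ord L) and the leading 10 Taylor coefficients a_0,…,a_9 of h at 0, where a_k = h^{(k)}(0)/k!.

f: a_k = 0, -3, 9/2, -9, 81/4, -243/5, 243/2, -2187/7, 6561/8, -2187, …
g: a_k = 3, 3/2, -3/8, 3/16, -15/128, 21/256, -63/1024, 99/2048, -1287/32768, 2145/65536, …
Sym-product of L_f,L_g gives L₀ (≤ ord 2).
Derive L from L₀ (diff closure).
L = (-13 - 6·x + 3·x^2) + (-32 - 56·x + 24·x^3)·Dx + (-4 - 16·x - 8·x^2 + 16·x^3 + 12·x^4)·Dx^2  (order 2).
h: a_k = -9, 18, -459/8, 180, -70947/128, 540567/320, -26213571/5120, 34648749/2240, -10698928173/229376, 16111246293/114688, …
ICs: h(0) = -9, h′(0) = 18.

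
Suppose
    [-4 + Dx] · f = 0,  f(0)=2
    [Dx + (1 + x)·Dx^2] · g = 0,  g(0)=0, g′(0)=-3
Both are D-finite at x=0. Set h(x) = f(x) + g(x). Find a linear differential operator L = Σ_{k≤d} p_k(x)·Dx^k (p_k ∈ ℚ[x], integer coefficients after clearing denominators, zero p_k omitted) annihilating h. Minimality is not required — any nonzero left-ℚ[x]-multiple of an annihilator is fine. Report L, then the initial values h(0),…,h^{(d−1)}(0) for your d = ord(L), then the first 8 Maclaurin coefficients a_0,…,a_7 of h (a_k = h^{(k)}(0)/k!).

L = (-24 - 16·x)·Dx + (-14 - 32·x - 16·x^2)·Dx^2 + (5 + 9·x + 4·x^2)·Dx^3  (order 3).
h: a_k = 2, 5, 35/2, 61/3, 265/12, 247/15, 1069/90, 1913/315, …
ICs: h(0) = 2, h′(0) = 5, h′′(0) = 35.

f: a_k = 2, 8, 16, 64/3, 64/3, 256/15, 512/45, 2048/315, …
g: a_k = 0, -3, 3/2, -1, 3/4, -3/5, 1/2, -3/7, …
Weyl lclm of L_f,L_g ⇒ L₀ (ord ≤ 3).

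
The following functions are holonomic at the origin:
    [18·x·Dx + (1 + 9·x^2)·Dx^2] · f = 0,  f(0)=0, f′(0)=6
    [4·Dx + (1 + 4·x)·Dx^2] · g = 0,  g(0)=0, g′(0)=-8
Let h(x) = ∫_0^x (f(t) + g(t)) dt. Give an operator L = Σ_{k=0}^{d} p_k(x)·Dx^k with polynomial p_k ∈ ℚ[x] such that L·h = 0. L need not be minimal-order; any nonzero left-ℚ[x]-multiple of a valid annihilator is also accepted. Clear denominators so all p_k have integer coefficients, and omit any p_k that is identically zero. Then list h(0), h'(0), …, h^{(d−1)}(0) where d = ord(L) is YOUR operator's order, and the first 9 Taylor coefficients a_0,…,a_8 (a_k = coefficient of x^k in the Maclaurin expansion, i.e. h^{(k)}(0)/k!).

f: a_k = 0, 6, 0, -18, 0, 486/5, 0, -4374/7, 0, …
g: a_k = 0, -8, 16, -128/3, 128, -2048/5, 4096/3, -32768/7, 16384, …
h₀=f+g: left-lcm gives L₀, ord ≤ 4.
Integrate: L := L₀·Dx.
L = (-36 - 432·x + 972·x^2 + 1296·x^3)·Dx^2 + (-25 - 72·x - 189·x^2 + 1944·x^3 + 2592·x^4)·Dx^3 + (-2 + x + 36·x^2 + 81·x^3 + 486·x^4 + 648·x^5)·Dx^4  (order 4).
h: a_k = 0, 0, -1, 16/3, -91/6, 128/5, -781/15, 4096/21, -2653/4, …
ICs: h(0) = 0, h′(0) = 0, h′′(0) = -2, h′′′(0) = 32.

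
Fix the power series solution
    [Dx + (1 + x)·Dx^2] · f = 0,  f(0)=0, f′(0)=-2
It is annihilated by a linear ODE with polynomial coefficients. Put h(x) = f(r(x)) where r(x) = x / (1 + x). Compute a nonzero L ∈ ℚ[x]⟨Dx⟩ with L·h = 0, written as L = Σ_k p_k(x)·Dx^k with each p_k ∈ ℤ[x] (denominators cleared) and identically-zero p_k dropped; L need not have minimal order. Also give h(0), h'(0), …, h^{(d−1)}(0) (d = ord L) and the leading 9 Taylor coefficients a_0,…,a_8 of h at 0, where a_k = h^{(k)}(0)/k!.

L = (3 + 4·x)·Dx + (1 + 3·x + 2·x^2)·Dx^2  (order 2).
h: a_k = 0, -2, 3, -14/3, 15/2, -62/5, 21, -254/7, 255/4, …
ICs: h(0) = 0, h′(0) = -2.

f: a_k = 0, -2, 1, -2/3, 1/2, -2/5, 1/3, -2/7, 1/4, …
Substitute x→r, Dx→(1/r')Dx; clear ⇒ L₀.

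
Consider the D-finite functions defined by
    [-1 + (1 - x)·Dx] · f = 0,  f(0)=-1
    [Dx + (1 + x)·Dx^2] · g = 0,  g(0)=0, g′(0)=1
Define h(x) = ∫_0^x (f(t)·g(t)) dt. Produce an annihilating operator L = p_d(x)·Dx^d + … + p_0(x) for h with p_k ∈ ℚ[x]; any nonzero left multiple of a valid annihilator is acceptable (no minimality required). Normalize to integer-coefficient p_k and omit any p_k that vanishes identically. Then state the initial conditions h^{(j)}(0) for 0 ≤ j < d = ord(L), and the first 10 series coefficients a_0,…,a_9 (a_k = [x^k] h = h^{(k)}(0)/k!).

f: a_k = -1, -1, -1, -1, -1, -1, -1, -1, -1, -1, …
g: a_k = 0, 1, -1/2, 1/3, -1/4, 1/5, -1/6, 1/7, -1/8, 1/9, …
f·g: L₀ = L_f ⊗_s L_g, ord ≤ 1·2.
h=∫h₀ ⇒ L = L₀·Dx.
L = Dx + (1 + 3·x)·Dx^2 + (-1 + x^2)·Dx^3  (order 3).
h: a_k = 0, 0, -1/2, -1/6, -5/24, -7/60, -47/360, -37/420, -319/3360, -533/7560, …
ICs: h(0) = 0, h′(0) = 0, h′′(0) = -1.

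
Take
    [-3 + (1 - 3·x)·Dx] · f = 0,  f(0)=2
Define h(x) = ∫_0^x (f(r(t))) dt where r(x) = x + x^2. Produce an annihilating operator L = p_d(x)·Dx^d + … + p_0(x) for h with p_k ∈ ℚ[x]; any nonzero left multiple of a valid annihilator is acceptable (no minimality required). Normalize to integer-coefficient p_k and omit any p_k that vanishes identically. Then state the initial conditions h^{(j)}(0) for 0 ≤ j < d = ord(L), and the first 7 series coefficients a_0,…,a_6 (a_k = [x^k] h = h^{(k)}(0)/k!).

L = (3 + 6·x)·Dx + (-1 + 3·x + 3·x^2)·Dx^2  (order 2).
h: a_k = 0, 2, 3, 8, 45/2, 342/5, 216, …
ICs: h(0) = 0, h′(0) = 2.

f: a_k = 2, 6, 18, 54, 162, 486, 1458, …
f∘r: x↦r, Dx↦Dx/r' in L_f ⇒ L₀.
∫: right-multiply L₀ by Dx.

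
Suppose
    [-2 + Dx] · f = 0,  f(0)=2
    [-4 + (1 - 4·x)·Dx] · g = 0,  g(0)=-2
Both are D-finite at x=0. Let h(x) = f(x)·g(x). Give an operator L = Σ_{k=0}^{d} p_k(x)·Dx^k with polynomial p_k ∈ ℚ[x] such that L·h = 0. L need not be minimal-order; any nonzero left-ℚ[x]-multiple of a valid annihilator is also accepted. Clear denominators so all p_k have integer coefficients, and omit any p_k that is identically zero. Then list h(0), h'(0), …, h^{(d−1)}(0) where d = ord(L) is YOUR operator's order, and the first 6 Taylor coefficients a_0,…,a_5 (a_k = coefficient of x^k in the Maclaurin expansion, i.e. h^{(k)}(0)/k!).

f: a_k = 2, 4, 4, 8/3, 4/3, 8/15, …
g: a_k = -2, -8, -32, -128, -512, -2048, …
f·g: L₀ = L_f ⊗_s L_g, ord ≤ 1·1.
L = (6 - 8·x) + (-1 + 4·x)·Dx  (order 1).
h: a_k = -4, -24, -104, -1264/3, -1688, -101296/15, …
ICs: h(0) = -4.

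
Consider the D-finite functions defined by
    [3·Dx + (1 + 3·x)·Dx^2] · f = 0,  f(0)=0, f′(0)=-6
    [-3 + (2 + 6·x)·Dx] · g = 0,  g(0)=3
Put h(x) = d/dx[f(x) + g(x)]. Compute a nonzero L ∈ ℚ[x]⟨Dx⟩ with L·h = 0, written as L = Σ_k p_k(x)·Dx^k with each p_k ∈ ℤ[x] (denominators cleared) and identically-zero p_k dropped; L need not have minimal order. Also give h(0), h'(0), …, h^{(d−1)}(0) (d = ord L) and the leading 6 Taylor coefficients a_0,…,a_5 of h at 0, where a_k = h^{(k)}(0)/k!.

f: a_k = 0, -6, 9, -18, 81/2, -486/5, …
g: a_k = 3, 9/2, -27/8, 81/16, -1215/128, 5103/256, …
Sum ⇒ L₀ = lclm(L_f,L_g) in ℚ(x)⟨Dx⟩.
h=h₀': d/dx-closure on L₀ ⇒ L.
L = 9 + (15 + 45·x)·Dx + (2 + 12·x + 18·x^2)·Dx^2  (order 2).
h: a_k = -3/2, 45/4, -621/16, 3969/32, -98901/256, 608715/512, …
ICs: h(0) = -3/2, h′(0) = 45/4.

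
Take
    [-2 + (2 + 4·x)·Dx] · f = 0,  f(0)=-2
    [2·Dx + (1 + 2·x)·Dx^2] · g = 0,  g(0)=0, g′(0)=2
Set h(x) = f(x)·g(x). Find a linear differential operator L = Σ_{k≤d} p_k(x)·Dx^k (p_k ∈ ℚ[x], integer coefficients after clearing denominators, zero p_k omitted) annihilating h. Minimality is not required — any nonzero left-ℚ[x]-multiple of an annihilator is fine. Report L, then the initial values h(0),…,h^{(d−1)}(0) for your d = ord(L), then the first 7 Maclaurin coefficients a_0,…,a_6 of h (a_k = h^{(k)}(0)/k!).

f: a_k = -2, -2, 1, -1, 5/4, -7/4, 21/8, …
g: a_k = 0, 2, -2, 8/3, -4, 32/5, -32/3, …
L₀ := L_f ⊗_s L_g (sym. prod.), ord ≤ 2.
L = 1 + (1 + 4·x + 4·x^2)·Dx^2  (order 2).
h: a_k = 0, -4, 0, 2/3, -4/3, 71/30, -62/15, …
ICs: h(0) = 0, h′(0) = -4.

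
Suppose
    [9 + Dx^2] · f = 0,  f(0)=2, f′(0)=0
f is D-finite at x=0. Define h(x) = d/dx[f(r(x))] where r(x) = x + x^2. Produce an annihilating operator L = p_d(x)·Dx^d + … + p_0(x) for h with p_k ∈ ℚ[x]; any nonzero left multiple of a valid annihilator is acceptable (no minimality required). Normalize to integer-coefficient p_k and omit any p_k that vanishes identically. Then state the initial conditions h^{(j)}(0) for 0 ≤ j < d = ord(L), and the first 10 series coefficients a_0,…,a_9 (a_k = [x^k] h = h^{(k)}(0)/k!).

f: a_k = 2, 0, -9, 0, 27/4, 0, -81/40, 0, 729/2240, 0, …
L₀ from L_f via x↦r, Dx↦r'^{-1}Dx.
Derive L from L₀ (diff closure).
L = (21 + 72·x + 216·x^2 + 288·x^3 + 144·x^4) + (-6 - 12·x)·Dx + (1 + 4·x + 4·x^2)·Dx^2  (order 2).
h: a_k = 0, -18, -54, -9, 135, 4617/20, 2079/20, -52191/280, -95499/280, -477009/2240, …
ICs: h(0) = 0, h′(0) = -18.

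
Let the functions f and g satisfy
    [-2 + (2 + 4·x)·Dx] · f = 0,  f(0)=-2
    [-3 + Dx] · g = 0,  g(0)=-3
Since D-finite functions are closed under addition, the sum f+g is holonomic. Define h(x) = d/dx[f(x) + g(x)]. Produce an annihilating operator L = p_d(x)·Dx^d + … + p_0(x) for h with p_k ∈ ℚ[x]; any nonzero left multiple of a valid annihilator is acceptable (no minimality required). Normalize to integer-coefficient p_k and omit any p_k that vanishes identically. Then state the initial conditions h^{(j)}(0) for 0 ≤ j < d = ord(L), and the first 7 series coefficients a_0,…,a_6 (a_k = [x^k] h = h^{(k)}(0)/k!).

L = (-9 - 9·x) + (-3 - 18·x - 18·x^2)·Dx + (2 + 7·x + 6·x^2)·Dx^2  (order 2).
h: a_k = -11, -25, -87/2, -71/2, -313/8, -99/40, -3039/80, …
ICs: h(0) = -11, h′(0) = -25.

f: a_k = -2, -2, 1, -1, 5/4, -7/4, 21/8, …
g: a_k = -3, -9, -27/2, -27/2, -81/8, -243/40, -243/80, …
Sum ⇒ L₀ = lclm(L_f,L_g) in ℚ(x)⟨Dx⟩.
h=h₀': d/dx-closure on L₀ ⇒ L.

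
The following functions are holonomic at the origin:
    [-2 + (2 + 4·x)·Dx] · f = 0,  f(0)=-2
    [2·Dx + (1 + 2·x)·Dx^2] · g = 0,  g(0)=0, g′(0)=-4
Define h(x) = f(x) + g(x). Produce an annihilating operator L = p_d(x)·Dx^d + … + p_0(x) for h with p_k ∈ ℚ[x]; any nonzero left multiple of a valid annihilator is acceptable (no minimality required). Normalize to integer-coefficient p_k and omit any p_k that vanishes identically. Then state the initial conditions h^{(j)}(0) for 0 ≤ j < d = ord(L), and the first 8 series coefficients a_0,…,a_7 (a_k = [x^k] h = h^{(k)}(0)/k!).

L = 2·Dx + (5 + 10·x)·Dx^2 + (1 + 4·x + 4·x^2)·Dx^3  (order 3).
h: a_k = -2, -6, 5, -19/3, 37/4, -291/20, 575/24, -2279/56, …
ICs: h(0) = -2, h′(0) = -6, h′′(0) = 10.

f: a_k = -2, -2, 1, -1, 5/4, -7/4, 21/8, -33/8, …
g: a_k = 0, -4, 4, -16/3, 8, -64/5, 64/3, -256/7, …
Weyl lclm of L_f,L_g ⇒ L₀ (ord ≤ 3).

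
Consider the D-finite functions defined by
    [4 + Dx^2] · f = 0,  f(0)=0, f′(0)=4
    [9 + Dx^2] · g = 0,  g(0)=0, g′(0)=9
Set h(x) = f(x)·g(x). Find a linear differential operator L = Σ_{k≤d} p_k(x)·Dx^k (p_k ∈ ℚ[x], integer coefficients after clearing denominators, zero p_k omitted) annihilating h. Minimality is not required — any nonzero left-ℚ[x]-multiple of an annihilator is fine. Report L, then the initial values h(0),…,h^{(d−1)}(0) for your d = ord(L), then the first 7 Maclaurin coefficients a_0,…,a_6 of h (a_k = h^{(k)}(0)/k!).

L = 25 + 26·Dx^2 + Dx^4  (order 4).
h: a_k = 0, 0, 36, 0, -78, 0, 651/10, …
ICs: h(0) = 0, h′(0) = 0, h′′(0) = 72, h′′′(0) = 0.

f: a_k = 0, 4, 0, -8/3, 0, 8/15, 0, …
g: a_k = 0, 9, 0, -27/2, 0, 243/40, 0, …
h₀=f·g: eliminate ⇒ L₀, order ≤ 2·2.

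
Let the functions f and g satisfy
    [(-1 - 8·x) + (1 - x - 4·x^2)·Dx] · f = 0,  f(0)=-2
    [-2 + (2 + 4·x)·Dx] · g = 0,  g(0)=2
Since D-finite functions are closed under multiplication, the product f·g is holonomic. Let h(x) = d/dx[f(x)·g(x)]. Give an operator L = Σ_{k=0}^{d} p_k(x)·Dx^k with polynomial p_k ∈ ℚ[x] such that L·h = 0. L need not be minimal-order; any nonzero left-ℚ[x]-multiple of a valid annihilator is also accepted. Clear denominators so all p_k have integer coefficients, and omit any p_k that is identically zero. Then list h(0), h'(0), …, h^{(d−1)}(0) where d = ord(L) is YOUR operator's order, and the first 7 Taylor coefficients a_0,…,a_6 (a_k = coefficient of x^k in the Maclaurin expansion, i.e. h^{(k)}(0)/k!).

f: a_k = -2, -2, -10, -18, -58, -130, -362, …
g: a_k = 2, 2, -1, 1, -5/4, 7/4, -21/8, …
f·g: L₀ = L_f ⊗_s L_g, ord ≤ 1·1.
Derive L from L₀ (diff closure).
L = (11 + 84·x + 243·x^2 + 360·x^3 + 240·x^4) + (-2 - 11·x - 9·x^2 + 58·x^3 + 144·x^4 + 96·x^5)·Dx  (order 1).
h: a_k = -8, -44, -168, -566, -1845, -11157/2, -16898, …
ICs: h(0) = -8.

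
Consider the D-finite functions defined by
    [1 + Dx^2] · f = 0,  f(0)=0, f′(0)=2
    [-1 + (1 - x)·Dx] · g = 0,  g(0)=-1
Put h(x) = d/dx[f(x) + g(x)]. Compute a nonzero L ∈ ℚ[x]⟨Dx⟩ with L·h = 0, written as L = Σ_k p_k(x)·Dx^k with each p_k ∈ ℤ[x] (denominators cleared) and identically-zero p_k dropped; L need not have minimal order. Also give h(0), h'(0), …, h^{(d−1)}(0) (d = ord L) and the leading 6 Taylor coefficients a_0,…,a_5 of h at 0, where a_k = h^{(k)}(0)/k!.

L = (26 - 4·x + 2·x^2) + (-7 + 9·x - 3·x^2 + x^3)·Dx + (26 - 4·x + 2·x^2)·Dx^2 + (-7 + 9·x - 3·x^2 + x^3)·Dx^3  (order 3).
h: a_k = 1, -2, -4, -4, -59/12, -6, …
ICs: h(0) = 1, h′(0) = -2, h′′(0) = -8.

f: a_k = 0, 2, 0, -1/3, 0, 1/60, …
g: a_k = -1, -1, -1, -1, -1, -1, …
Sum ⇒ L₀ = lclm(L_f,L_g) in ℚ(x)⟨Dx⟩.
h=h₀': d/dx-closure on L₀ ⇒ L.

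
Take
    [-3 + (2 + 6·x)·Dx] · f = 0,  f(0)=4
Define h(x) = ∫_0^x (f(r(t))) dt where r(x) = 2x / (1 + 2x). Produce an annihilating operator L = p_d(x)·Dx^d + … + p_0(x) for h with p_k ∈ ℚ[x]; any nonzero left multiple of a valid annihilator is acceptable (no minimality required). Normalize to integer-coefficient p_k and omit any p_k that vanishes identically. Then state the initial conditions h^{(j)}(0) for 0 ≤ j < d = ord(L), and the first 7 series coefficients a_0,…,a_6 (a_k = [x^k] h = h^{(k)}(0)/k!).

f: a_k = 4, 6, -9/2, 27/4, -405/32, 1701/64, -15309/256, …
Substitute x→r, Dx→(1/r')Dx; clear ⇒ L₀.
∫: right-multiply L₀ by Dx.
L = -3·Dx + (1 + 10·x + 16·x^2)·Dx^2  (order 2).
h: a_k = 0, 4, 6, -14, 87/2, -1677/10, 3023/4, …
ICs: h(0) = 0, h′(0) = 4.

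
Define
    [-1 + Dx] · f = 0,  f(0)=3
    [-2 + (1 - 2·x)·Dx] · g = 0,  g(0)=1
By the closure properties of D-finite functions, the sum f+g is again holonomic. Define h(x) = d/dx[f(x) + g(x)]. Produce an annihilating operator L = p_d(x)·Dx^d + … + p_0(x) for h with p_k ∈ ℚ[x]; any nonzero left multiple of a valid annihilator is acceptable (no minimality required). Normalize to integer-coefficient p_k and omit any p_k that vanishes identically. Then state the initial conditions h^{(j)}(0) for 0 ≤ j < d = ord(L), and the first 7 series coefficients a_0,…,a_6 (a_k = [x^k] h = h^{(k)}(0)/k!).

L = (20 + 8·x) + (-23 - 4·x + 4·x^2)·Dx + (3 - 4·x - 4·x^2)·Dx^2  (order 2).
h: a_k = 5, 11, 51/2, 129/2, 1281/8, 15361/40, 215041/240, …
ICs: h(0) = 5, h′(0) = 11.

f: a_k = 3, 3, 3/2, 1/2, 1/8, 1/40, 1/240, …
g: a_k = 1, 2, 4, 8, 16, 32, 64, …
Sum ⇒ L₀ = lclm(L_f,L_g) in ℚ(x)⟨Dx⟩.
Derive L from L₀ (diff closure).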